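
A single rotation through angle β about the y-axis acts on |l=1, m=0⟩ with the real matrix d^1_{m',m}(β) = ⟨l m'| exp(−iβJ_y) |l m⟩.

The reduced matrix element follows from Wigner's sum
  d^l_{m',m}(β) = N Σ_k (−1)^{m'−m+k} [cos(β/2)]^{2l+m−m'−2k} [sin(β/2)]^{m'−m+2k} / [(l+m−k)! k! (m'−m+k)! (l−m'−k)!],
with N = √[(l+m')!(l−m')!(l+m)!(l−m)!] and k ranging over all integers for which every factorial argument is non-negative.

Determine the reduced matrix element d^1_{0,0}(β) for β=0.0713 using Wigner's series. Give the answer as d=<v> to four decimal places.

d=0.9975

d^1_{0,0}(β=0.0713) via Wigner's sum:
Half-angle: c=0.999365, s=0.035642. N=√(1·1·1·1)=1.000000
The bounds max(0,m−m')=0 and min(l+m,l−m')=1 give 2 terms
  k=0: (−1)^0·1.0000/(1)·0.9994^2·0.0356^0 = +0.998730
  k=1: (−1)^1·1.0000/(1)·0.9994^0·0.0356^2 = -0.001270
d^1_{0,0}(0.0713) = +0.998730 -0.001270 = +0.997459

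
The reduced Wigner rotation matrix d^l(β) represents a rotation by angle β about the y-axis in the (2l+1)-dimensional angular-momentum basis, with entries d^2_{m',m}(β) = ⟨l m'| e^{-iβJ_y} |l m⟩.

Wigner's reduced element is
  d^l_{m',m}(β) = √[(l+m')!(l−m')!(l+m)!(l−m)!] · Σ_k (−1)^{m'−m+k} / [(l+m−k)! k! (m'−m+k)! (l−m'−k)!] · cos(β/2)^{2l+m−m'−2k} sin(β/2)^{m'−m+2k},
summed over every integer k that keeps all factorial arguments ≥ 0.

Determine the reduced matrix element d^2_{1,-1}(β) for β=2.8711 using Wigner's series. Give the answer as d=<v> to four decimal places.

d^2_{1,-1}(β=2.8711) via Wigner's sum:
c=cos(2.8711/2)=0.134834, s=sin(2.8711/2)=0.990868; N=√[6·1·1·6]=6.000000
Admissible k: 0..1 (factorial args all ≥0)
  k=0: (−1)^2·6.0000/(2)·0.1348^2·0.9909^2 = +0.053549
  k=1: (−1)^3·6.0000/(6)·0.1348^0·0.9909^4 = -0.963970
d^2_{1,-1}(2.8711) = +0.053549 -0.963970 = -0.910421

d=-0.9104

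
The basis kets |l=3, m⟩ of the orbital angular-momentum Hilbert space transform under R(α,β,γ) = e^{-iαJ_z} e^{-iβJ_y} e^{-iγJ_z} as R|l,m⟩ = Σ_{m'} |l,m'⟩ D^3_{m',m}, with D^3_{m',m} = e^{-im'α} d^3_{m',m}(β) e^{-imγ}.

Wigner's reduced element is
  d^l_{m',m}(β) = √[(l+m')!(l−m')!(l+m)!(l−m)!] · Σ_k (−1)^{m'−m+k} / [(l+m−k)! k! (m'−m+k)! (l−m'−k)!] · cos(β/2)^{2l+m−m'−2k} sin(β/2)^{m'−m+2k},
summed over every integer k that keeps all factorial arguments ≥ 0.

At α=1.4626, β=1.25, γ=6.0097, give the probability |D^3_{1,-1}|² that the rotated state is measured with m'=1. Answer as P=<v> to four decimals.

Split into d^3_{1,-1}(β=1.25) × two z-phases.
c=cos(1.25/2)=0.810963, s=sin(1.25/2)=0.585097; N=√[24·2·2·24]=48.000000
k∈{0,1,2} keeps every argument non-negative
  k=0: (−1)^2·48.0000/(8)·0.8110^4·0.5851^2 = +0.888407
  k=1: (−1)^3·48.0000/(6)·0.8110^2·0.5851^4 = -0.616601
  k=2: (−1)^4·48.0000/(48)·0.8110^0·0.5851^6 = +0.040121
d^3_{1,-1}(1.25) = +0.888407 -0.616601 +0.040121 = +0.311926
|D^3_{1,-1}|² = |d^3_{1,-1}(β)|² = (+0.311926)² = 0.097298 (the z-rotation phases have unit modulus)

P=0.0973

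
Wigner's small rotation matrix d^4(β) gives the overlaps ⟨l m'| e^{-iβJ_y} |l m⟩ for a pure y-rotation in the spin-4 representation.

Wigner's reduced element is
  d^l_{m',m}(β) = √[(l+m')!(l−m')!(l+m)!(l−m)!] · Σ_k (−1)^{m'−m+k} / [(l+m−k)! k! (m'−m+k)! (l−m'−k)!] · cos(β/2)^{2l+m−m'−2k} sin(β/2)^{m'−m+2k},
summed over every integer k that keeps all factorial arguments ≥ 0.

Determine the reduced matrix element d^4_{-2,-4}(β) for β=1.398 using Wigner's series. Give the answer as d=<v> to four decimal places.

d=0.4408

d^4_{-2,-4}(β=1.398) via Wigner's sum:
c=cos(1.398/2)=0.765486, s=sin(1.398/2)=0.643453; N=√[2·720·1·40320]=7619.763776
k∈{0} keeps every argument non-negative
  k=0: (−1)^2·7619.7638/(1440)·0.7655^6·0.6435^2 = +0.440794
d^4_{-2,-4}(1.398) = +0.440794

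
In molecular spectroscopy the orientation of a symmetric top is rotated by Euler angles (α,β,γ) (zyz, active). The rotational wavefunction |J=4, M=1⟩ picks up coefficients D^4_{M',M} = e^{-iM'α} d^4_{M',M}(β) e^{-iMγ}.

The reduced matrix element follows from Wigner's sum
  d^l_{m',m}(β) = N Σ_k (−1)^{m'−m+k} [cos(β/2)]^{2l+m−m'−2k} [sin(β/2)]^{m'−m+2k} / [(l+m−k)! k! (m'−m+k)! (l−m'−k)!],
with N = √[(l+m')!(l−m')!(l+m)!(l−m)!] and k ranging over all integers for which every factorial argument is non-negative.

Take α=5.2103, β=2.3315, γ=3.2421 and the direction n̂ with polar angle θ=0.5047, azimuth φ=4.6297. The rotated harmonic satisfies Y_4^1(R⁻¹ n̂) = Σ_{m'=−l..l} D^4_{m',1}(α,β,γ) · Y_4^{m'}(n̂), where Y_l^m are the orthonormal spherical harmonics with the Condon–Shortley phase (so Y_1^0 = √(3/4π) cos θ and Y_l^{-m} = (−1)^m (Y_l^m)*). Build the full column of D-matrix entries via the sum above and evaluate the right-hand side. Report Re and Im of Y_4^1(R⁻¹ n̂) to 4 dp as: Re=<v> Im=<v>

Need the full column D^4_{m',1} for m'=−4..4 at α=5.2103, β=2.3315, γ=3.2421.
cos(β/2)=0.394061, sin(β/2)=0.919084
d^4_{-4,1}: single k=5 term ⇒ +0.300305;  D = +0.094563-0.285028i
d^4_{-3,1}: k∈[4..5] ⇒ +0.227612 -0.742899 = -0.515287;  D = -0.507184+0.091020i
d^4_{-2,1}: k∈[3..5] ⇒ +0.104328 -0.851283 +0.926162 = +0.179207;  D = +0.112053+0.139854i
d^4_{-1,1}: k∈[2..5] ⇒ +0.031630 -0.516176 +1.403946 -0.509146 = +0.410254;  D = -0.158779+0.378283i
d^4_{0,1}: k∈[1..4] ⇒ +0.006065 -0.197948 +1.076798 -0.976261 = -0.091346;  D = +0.090885-0.009166i
d^4_{1,1}: k∈[0..3] ⇒ +0.000581 -0.047444 +0.516176 -0.935964 = -0.466651;  D = +0.262882+0.385560i
d^4_{2,1}: k∈[0..2] ⇒ -0.005754 +0.156492 -0.567522 = -0.416784;  D = -0.190414+0.370745i
d^4_{3,1}: k∈[0..1] ⇒ +0.025105 -0.227612 = -0.202507;  D = -0.202451+0.004747i
d^4_{4,1}: single k=0 term ⇒ -0.055205;  D = -0.027495-0.047871i
Y_4^{m'}(θ=0.5047,φ=4.6297) and Σ D·Y over m':
  (+0.0946-0.2850i)·(+0.0229+0.0079i)  (-0.5072+0.0910i)·(+0.0304-0.1201i)  (+0.1121+0.1399i)·(-0.3366-0.0562i)  (-0.1588+0.3783i)·(-0.0391+0.4716i)  (+0.0909-0.0092i)·(+0.0593+0.0000i)  (+0.2629+0.3856i)·(+0.0391+0.4716i)  (-0.1904+0.3707i)·(-0.3366+0.0562i)  (-0.2025+0.0047i)·(-0.0304-0.1201i)  (-0.0275-0.0479i)·(+0.0229-0.0079i)
Y_4^1(R⁻¹ n̂) = -0.319322-0.058861i

Re=-0.3193 Im=-0.0589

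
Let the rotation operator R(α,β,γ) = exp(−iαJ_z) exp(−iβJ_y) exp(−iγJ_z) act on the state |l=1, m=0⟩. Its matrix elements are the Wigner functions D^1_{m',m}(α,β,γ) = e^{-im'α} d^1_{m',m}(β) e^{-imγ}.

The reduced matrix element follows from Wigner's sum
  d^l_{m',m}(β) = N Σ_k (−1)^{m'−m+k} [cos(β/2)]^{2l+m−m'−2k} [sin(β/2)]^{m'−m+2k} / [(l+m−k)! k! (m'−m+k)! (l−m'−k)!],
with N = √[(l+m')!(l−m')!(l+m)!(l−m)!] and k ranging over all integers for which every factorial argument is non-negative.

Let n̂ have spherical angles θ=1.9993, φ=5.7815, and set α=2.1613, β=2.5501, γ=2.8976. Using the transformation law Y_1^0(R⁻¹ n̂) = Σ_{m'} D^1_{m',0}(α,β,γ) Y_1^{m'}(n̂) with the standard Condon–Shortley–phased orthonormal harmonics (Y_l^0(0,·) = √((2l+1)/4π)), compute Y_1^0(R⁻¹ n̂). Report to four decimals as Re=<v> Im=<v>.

Need the full column D^1_{m',0} for m'=−1..1 at α=2.1613, β=2.5501, γ=2.8976.
cos(β/2)=0.291454, sin(β/2)=0.956585
d^1_{-1,0}: single k=1 term ⇒ +0.394283;  D = -0.219529+0.327515i
d^1_{0,0}: k∈[0..1] ⇒ +0.084945 -0.915055 = -0.830109;  D = -0.830109+0.000000i
d^1_{1,0}: single k=0 term ⇒ -0.394283;  D = +0.219529+0.327515i
Y_1^{m'}(θ=1.9993,φ=5.7815) and Σ D·Y over m':
  (-0.2195+0.3275i)·(+0.2755+0.1511i)  (-0.8301+0.0000i)·(-0.2030+0.0000i)  (+0.2195+0.3275i)·(-0.2755+0.1511i)
Y_1^0(R⁻¹ n̂) = -0.051440+0.000000i

Re=-0.0514 Im=0.0000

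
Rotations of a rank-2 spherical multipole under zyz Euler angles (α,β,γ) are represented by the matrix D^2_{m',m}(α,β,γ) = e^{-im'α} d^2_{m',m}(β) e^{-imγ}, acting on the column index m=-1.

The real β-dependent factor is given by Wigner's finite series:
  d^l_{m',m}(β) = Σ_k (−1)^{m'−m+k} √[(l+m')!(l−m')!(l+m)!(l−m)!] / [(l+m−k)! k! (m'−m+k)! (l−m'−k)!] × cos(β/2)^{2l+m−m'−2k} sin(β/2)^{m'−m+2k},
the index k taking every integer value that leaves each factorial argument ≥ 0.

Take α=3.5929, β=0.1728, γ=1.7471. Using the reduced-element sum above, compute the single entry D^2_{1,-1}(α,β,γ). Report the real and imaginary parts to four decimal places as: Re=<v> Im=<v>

Split into d^2_{1,-1}(β=0.1728) × two z-phases.
c=cos(0.1728/2)=0.996270, s=sin(0.1728/2)=0.086293; N=√[6·1·1·6]=6.000000
Admissible k: 0..1 (factorial args all ≥0)
  k=0: (−1)^2·6.0000/(2)·0.9963^2·0.0863^2 = +0.022173
  k=1: (−1)^3·6.0000/(6)·0.9963^0·0.0863^4 = -0.000055
d^2_{1,-1}(0.1728) = +0.022173 -0.000055 = +0.022117
D = (-0.899878+0.436142i)·(+0.022117)·(-0.175392+0.984499i) = -0.006006-0.021286i

Re=-0.0060 Im=-0.0213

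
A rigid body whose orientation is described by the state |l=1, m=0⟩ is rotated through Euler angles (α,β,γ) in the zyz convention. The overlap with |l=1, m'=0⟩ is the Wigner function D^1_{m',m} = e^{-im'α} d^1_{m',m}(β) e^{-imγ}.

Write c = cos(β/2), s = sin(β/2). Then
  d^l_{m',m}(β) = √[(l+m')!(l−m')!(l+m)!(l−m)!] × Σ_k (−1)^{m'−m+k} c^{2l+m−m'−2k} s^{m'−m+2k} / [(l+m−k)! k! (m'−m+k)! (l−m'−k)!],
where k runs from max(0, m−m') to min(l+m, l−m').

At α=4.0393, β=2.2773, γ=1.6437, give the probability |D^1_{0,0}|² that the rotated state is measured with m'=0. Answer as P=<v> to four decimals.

P=0.4214

First d^1_{0,0}(β=2.2773), then the phase factors e^{-i(0)α} and e^{-i(0)γ}:
Half-angle: c=0.418821, s=0.908069. N=√(1·1·1·1)=1.000000
The bounds max(0,m−m')=0 and min(l+m,l−m')=1 give 2 terms
  k=0: (−1)^0·1.0000/(1)·0.4188^2·0.9081^0 = +0.175411
  k=1: (−1)^1·1.0000/(1)·0.4188^0·0.9081^2 = -0.824589
d^1_{0,0}(2.2773) = +0.175411 -0.824589 = -0.649178
|D^1_{0,0}|² = |d^1_{0,0}(β)|² = (-0.649178)² = 0.421432 (the z-rotation phases have unit modulus)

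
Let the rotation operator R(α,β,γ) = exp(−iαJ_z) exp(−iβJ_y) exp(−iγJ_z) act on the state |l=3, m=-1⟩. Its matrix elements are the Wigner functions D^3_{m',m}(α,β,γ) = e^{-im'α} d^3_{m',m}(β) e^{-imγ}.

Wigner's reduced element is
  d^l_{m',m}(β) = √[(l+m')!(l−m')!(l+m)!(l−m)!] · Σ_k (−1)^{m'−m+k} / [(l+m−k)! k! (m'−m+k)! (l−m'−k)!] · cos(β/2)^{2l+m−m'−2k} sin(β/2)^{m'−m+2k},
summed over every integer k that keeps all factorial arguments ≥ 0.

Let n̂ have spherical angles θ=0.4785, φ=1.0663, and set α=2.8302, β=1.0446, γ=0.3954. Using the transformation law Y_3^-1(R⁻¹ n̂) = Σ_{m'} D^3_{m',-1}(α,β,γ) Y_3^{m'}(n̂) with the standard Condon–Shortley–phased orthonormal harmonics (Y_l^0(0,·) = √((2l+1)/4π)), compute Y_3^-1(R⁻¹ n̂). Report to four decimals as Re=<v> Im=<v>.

Need the full column D^3_{m',-1} for m'=−3..3 at α=2.8302, β=1.0446, γ=0.3954.
cos(β/2)=0.866674, sin(β/2)=0.498875
d^3_{-3,-1}: single k=2 term ⇒ +0.543816;  D = -0.466777+0.279025i
d^3_{-2,-1}: k∈[1..2] ⇒ +0.771384 -0.511178 = +0.260206;  D = +0.253508-0.058658i
d^3_{-1,-1}: k∈[0..2] ⇒ +0.423774 -1.123301 +0.279145 = -0.420382;  D = +0.418900+0.035274i
d^3_{0,-1}: k∈[0..2] ⇒ -0.845009 +0.839951 -0.092769 = -0.097827;  D = -0.090279-0.037681i
d^3_{1,-1}: k∈[0..2] ⇒ +0.842476 -0.372193 +0.015415 = +0.485699;  D = -0.369349-0.315412i
d^3_{2,-1}: k∈[0..1] ⇒ -0.511178 +0.084686 = -0.426492;  D = -0.223870-0.363011i
d^3_{3,-1}: single k=0 term ⇒ +0.180187;  D = -0.043044-0.174970i
Y_3^{m'}(θ=0.4785,φ=1.0663) and Σ D·Y over m':
  (-0.4668+0.2790i)·(-0.0407+0.0023i)  (+0.2535-0.0587i)·(-0.1025-0.1628i)  (+0.4189+0.0353i)·(+0.2115-0.3830i)  (-0.0903-0.0377i)·(+0.3114+0.0000i)  (-0.3693-0.3154i)·(-0.2115-0.3830i)  (-0.2239-0.3630i)·(-0.1025+0.1628i)  (-0.0430-0.1750i)·(+0.0407+0.0023i)
Y_3^-1(R⁻¹ n̂) = +0.094782-0.010702i

Re=0.0948 Im=-0.0107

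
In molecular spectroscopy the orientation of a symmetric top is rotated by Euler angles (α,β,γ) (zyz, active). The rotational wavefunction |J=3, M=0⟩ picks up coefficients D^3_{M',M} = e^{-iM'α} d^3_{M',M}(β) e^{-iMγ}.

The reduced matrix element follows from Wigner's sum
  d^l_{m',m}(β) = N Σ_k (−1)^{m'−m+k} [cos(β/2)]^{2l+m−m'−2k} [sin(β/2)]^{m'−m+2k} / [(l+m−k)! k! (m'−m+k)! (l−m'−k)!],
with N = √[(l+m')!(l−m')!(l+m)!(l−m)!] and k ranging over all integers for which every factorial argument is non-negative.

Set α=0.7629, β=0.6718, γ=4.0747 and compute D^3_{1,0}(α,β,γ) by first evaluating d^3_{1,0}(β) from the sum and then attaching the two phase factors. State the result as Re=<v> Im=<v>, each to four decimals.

Re=-0.4019 Im=0.3842

Split into d^3_{1,0}(β=0.6718) × two z-phases.
c=cos(0.6718/2)=0.944114, s=sin(0.6718/2)=0.329619; N=√[24·2·6·6]=41.569219
k∈{0,1,2} keeps every argument non-negative
  k=0: (−1)^1·41.5692/(12)·0.9441^5·0.3296^1 = -0.856496
  k=1: (−1)^2·41.5692/(4)·0.9441^3·0.3296^3 = +0.313200
  k=2: (−1)^3·41.5692/(12)·0.9441^1·0.3296^5 = -0.012726
d^3_{1,0}(0.6718) = -0.856496 +0.313200 -0.012726 = -0.556021
Phases: e^{-i·(1)·0.7629}=+0.722835-0.691021i, e^{-i·(0)·4.0747}=+1.000000+0.000000i ⇒ D=-0.401911+0.384222i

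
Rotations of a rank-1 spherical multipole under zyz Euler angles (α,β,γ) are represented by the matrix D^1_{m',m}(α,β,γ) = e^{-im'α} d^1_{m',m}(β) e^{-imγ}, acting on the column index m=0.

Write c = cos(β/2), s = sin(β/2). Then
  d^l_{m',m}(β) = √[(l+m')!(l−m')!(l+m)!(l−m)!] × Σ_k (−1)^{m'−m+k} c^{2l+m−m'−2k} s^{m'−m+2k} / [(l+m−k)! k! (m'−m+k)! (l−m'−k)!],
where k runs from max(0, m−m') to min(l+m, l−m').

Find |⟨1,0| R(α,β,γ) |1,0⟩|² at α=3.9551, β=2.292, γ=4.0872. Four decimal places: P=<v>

P=0.4360

First d^1_{0,0}(β=2.292), then the phase factors e^{-i(0)α} and e^{-i(0)γ}:
c=cos(2.292/2)=0.412135, s=sin(2.292/2)=0.911123; N=√[1·1·1·1]=1.000000
Admissible k: 0..1 (factorial args all ≥0)
  k=0: (−1)^0·1.0000/(1)·0.4121^2·0.9111^0 = +0.169855
  k=1: (−1)^1·1.0000/(1)·0.4121^0·0.9111^2 = -0.830145
d^1_{0,0}(2.292) = +0.169855 -0.830145 = -0.660289
|D^1_{0,0}|² = |d^1_{0,0}(β)|² = (-0.660289)² = 0.435982 (the z-rotation phases have unit modulus)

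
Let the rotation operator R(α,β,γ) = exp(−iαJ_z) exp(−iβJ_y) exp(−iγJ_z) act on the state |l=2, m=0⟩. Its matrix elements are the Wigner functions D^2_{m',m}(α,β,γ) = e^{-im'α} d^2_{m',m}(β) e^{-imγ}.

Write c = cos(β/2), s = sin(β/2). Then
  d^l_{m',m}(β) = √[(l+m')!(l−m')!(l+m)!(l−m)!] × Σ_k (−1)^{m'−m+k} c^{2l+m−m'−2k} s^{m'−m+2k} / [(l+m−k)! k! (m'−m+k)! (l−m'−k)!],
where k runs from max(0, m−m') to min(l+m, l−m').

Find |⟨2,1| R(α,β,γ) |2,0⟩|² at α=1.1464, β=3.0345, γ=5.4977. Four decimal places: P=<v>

First d^2_{1,0}(β=3.0345), then the phase factors e^{-i(1)α} and e^{-i(0)γ}:
With c≡cos(β/2)=0.053521 and s≡sin(β/2)=0.998567, N=[6·1·2·2]^{1/2}=4.898979
Admissible k: 0..1 (factorial args all ≥0)
  k=0: (−1)^1·4.8990/(2)·0.0535^3·0.9986^1 = -0.000375
  k=1: (−1)^2·4.8990/(2)·0.0535^1·0.9986^3 = +0.130536
d^2_{1,0}(3.0345) = -0.000375 +0.130536 = +0.130161
|D^2_{1,0}|² = |d^2_{1,0}(β)|² = (+0.130161)² = 0.016942 (the z-rotation phases have unit modulus)

P=0.0169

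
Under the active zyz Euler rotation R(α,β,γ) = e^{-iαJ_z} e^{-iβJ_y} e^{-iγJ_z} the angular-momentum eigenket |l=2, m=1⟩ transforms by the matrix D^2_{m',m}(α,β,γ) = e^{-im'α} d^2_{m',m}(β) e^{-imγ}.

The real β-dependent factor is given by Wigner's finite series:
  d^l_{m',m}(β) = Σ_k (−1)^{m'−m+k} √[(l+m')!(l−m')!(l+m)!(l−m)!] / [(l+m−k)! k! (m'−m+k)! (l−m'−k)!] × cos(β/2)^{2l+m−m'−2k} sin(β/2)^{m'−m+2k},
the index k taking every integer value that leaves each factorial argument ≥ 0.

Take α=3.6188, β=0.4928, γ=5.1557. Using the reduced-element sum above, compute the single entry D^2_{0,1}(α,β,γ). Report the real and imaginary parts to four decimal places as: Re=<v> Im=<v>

Re=0.2190 Im=0.4611

Split into d^2_{0,1}(β=0.4928) × two z-phases.
c=cos(0.4928/2)=0.969797, s=sin(0.4928/2)=0.243914; N=√[2·2·6·1]=4.898979
The bounds max(0,m−m')=1 and min(l+m,l−m')=2 give 2 terms
  k=1: (−1)^0·4.8990/(2)·0.9698^3·0.2439^1 = +0.544948
  k=2: (−1)^1·4.8990/(2)·0.9698^1·0.2439^3 = -0.034472
d^2_{0,1}(0.4928) = +0.544948 -0.034472 = +0.510476
Phases: e^{-i·(0)·3.6188}=+1.000000+0.000000i, e^{-i·(1)·5.1557}=+0.428933+0.903336i ⇒ D=+0.218960+0.461131i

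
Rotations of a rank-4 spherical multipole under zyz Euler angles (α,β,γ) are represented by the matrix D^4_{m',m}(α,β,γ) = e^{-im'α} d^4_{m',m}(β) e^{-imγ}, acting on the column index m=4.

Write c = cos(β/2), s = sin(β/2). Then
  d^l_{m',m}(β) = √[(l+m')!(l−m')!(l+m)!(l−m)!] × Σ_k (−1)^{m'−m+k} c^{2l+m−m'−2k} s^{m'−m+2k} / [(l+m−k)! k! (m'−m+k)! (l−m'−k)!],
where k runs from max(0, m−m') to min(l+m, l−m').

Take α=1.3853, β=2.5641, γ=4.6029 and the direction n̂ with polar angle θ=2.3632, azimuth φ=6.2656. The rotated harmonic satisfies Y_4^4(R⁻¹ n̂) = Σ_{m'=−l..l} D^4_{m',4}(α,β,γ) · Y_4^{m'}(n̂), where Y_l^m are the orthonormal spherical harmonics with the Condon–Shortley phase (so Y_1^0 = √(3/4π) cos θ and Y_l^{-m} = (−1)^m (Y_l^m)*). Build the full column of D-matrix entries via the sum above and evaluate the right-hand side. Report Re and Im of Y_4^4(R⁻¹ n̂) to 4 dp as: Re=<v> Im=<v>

Re=-0.0619 Im=0.1262

Need the full column D^4_{m',4} for m'=−4..4 at α=1.3853, β=2.5641, γ=4.6029.
cos(β/2)=0.284751, sin(β/2)=0.958602
d^4_{-4,4}: single k=8 term ⇒ +0.713026;  D = +0.680325-0.213457i
d^4_{-3,4}: single k=7 term ⇒ +0.599069;  D = -0.070843-0.594865i
d^4_{-2,4}: single k=6 term ⇒ +0.332918;  D = -0.332172-0.022277i
d^4_{-1,4}: single k=5 term ⇒ +0.139855;  D = -0.034934+0.135422i
d^4_{0,4}: single k=4 term ⇒ +0.046447;  D = +0.042064+0.019698i
d^4_{1,4}: single k=3 term ⇒ +0.012340;  D = +0.007205-0.010019i
d^4_{2,4}: single k=2 term ⇒ +0.002592;  D = -0.001789-0.001876i
d^4_{3,4}: single k=1 term ⇒ +0.000412;  D = -0.000345+0.000224i
d^4_{4,4}: single k=0 term ⇒ +0.000043;  D = +0.000016+0.000040i
Y_4^{m'}(θ=2.3632,φ=6.2656) and Σ D·Y over m':
  (+0.6803-0.2135i)·(+0.1073+0.0076i)  (-0.0708-0.5949i)·(-0.3081-0.0163i)  (-0.3322-0.0223i)·(+0.4201+0.0148i)  (-0.0349+0.1354i)·(-0.1298-0.0023i)  (+0.0421+0.0197i)·(-0.3399+0.0000i)  (+0.0072-0.0100i)·(+0.1298-0.0023i)  (-0.0018-0.0019i)·(+0.4201-0.0148i)  (-0.0003+0.0002i)·(+0.3081-0.0163i)  (+0.0000+0.0000i)·(+0.1073-0.0076i)
Y_4^4(R⁻¹ n̂) = -0.061891+0.126189i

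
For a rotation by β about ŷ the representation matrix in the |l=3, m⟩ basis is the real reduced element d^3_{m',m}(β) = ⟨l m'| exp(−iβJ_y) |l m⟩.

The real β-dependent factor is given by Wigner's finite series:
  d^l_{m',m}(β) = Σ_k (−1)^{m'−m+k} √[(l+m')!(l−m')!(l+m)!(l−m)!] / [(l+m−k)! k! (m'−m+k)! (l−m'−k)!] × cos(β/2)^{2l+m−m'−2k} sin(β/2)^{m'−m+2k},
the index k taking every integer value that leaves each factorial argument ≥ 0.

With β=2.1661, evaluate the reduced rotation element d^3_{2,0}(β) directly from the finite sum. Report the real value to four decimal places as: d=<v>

d^3_{2,0}(β=2.1661) via Wigner's sum:
c=cos(2.1661/2)=0.468636, s=sin(2.1661/2)=0.883391; N=√[120·1·6·6]=65.726707
Admissible k: 0..1 (factorial args all ≥0)
  k=0: (−1)^2·65.7267/(12)·0.4686^4·0.8834^2 = +0.206163
  k=1: (−1)^3·65.7267/(12)·0.4686^2·0.8834^4 = -0.732562
d^3_{2,0}(2.1661) = +0.206163 -0.732562 = -0.526400

d=-0.5264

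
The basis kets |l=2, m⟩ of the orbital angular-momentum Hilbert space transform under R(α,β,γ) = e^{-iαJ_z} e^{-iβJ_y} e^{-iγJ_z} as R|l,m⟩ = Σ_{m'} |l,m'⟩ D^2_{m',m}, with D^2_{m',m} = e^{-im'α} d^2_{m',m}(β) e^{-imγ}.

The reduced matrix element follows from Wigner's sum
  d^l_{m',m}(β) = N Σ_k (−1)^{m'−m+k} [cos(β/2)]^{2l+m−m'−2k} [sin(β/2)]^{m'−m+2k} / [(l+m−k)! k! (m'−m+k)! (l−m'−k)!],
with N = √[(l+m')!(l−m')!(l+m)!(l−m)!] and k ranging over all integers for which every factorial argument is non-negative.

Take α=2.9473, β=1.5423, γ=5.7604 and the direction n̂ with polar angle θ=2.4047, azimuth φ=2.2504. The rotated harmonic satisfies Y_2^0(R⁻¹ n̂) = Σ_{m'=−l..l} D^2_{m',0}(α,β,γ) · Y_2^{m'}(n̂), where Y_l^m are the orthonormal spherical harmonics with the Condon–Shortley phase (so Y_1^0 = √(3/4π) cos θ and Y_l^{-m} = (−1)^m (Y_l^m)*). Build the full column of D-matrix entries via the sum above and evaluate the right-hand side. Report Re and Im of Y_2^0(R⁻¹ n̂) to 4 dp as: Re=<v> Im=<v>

Need the full column D^2_{m',0} for m'=−2..2 at α=2.9473, β=1.5423, γ=5.7604.
cos(β/2)=0.717110, sin(β/2)=0.696960
d^2_{-2,0}: single k=2 term ⇒ +0.611875;  D = +0.566258-0.231827i
d^2_{-1,0}: k∈[1..2] ⇒ +0.629565 -0.594683 = +0.034882;  D = -0.034226+0.006735i
d^2_{0,0}: k∈[0..2] ⇒ +0.264449 -0.999188 +0.235957 = -0.498782;  D = -0.498782+0.000000i
d^2_{1,0}: k∈[0..1] ⇒ -0.629565 +0.594683 = -0.034882;  D = +0.034226+0.006735i
d^2_{2,0}: single k=0 term ⇒ +0.611875;  D = +0.566258+0.231827i
Y_2^{m'}(θ=2.4047,φ=2.2504) and Σ D·Y over m':
  (+0.5663-0.2318i)·(-0.0366+0.1705i)  (-0.0342+0.0067i)·(+0.2416+0.2990i)  (-0.4988+0.0000i)·(+0.2035+0.0000i)  (+0.0342+0.0067i)·(-0.2416+0.2990i)  (+0.5663+0.2318i)·(-0.0366-0.1705i)
Y_2^0(R⁻¹ n̂) = -0.084494+0.000000i

Re=-0.0845 Im=0.0000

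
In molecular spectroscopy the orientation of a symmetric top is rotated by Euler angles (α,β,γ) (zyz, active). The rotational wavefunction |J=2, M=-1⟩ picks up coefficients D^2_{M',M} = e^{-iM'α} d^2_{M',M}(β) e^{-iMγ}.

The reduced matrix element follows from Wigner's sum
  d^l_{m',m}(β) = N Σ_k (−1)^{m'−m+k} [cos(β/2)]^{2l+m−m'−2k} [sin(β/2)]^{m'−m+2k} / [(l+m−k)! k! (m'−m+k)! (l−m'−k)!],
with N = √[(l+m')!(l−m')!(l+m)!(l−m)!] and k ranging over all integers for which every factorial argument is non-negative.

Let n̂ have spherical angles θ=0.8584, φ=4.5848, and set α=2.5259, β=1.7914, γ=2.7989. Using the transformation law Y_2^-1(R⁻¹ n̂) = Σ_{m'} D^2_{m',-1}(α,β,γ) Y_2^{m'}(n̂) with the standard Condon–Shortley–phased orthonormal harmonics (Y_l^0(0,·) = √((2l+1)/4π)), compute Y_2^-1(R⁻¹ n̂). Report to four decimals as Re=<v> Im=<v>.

Re=-0.2843 Im=-0.1668

Need the full column D^2_{m',-1} for m'=−2..2 at α=2.5259, β=1.7914, γ=2.7989.
cos(β/2)=0.624973, sin(β/2)=0.780647
d^2_{-2,-1}: single k=1 term ⇒ +0.381125;  D = +0.001251+0.381123i
d^2_{-1,-1}: k∈[0..1] ⇒ +0.152561 -0.714089 = -0.561528;  D = -0.322790+0.459478i
d^2_{0,-1}: k∈[0..1] ⇒ -0.466781 +0.728283 = +0.261502;  D = -0.246297+0.087871i
d^2_{1,-1}: k∈[0..1] ⇒ +0.714089 -0.371380 = +0.342709;  D = +0.330017+0.092402i
d^2_{2,-1}: single k=0 term ⇒ -0.594641;  D = +0.374878+0.461589i
Y_2^{m'}(θ=0.8584,φ=4.5848) and Σ D·Y over m':
  (+0.0013+0.3811i)·(-0.2141-0.0558i)  (-0.3228+0.4595i)·(-0.0486+0.3791i)  (-0.2463+0.0879i)·(+0.0889+0.0000i)  (+0.3300+0.0924i)·(+0.0486+0.3791i)  (+0.3749+0.4616i)·(-0.2141+0.0558i)
Y_2^-1(R⁻¹ n̂) = -0.284350-0.166837i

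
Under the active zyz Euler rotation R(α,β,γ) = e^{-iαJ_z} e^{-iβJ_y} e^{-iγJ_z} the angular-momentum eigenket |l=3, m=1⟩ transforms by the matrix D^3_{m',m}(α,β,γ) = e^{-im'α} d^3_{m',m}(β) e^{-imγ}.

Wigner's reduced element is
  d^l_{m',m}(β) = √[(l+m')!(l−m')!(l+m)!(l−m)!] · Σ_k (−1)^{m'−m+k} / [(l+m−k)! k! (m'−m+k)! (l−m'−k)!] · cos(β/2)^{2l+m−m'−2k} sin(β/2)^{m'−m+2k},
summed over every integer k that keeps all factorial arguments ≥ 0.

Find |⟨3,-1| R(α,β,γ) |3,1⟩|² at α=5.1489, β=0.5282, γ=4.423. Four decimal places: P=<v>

First d^3_{-1,1}(β=0.5282), then the phase factors e^{-i(-1)α} and e^{-i(1)γ}:
c=cos(0.5282/2)=0.965328, s=sin(0.5282/2)=0.261041; N=√[2·24·24·2]=48.000000
Admissible k: 2..4 (factorial args all ≥0)
  k=2: (−1)^0·48.0000/(8)·0.9653^4·0.2610^2 = +0.355031
  k=3: (−1)^1·48.0000/(6)·0.9653^2·0.2610^4 = -0.034616
  k=4: (−1)^2·48.0000/(48)·0.9653^0·0.2610^6 = +0.000316
d^3_{-1,1}(0.5282) = +0.355031 -0.034616 +0.000316 = +0.320732
|D^3_{-1,1}|² = |d^3_{-1,1}(β)|² = (+0.320732)² = 0.102869 (the z-rotation phases have unit modulus)

P=0.1029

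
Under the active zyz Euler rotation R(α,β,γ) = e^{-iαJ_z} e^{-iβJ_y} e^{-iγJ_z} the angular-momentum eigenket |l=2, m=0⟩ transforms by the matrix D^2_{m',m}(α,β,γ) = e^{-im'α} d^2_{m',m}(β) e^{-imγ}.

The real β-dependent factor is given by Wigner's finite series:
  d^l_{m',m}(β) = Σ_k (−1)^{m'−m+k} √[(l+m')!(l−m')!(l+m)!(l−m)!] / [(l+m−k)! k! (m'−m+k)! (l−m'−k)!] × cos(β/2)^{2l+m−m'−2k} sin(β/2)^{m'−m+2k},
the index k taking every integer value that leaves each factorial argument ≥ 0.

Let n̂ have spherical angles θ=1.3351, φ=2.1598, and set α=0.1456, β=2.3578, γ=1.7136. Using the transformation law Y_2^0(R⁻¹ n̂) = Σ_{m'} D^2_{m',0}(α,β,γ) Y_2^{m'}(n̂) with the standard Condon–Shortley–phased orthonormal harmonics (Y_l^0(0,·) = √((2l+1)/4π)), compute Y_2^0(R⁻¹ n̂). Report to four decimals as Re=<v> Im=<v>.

Re=-0.1153 Im=0.0000

Need the full column D^2_{m',0} for m'=−2..2 at α=0.1456, β=2.3578, γ=1.7136.
cos(β/2)=0.381942, sin(β/2)=0.924186
d^2_{-2,0}: single k=2 term ⇒ +0.305203;  D = +0.292354+0.087624i
d^2_{-1,0}: k∈[1..2] ⇒ +0.126132 -0.738502 = -0.612369;  D = -0.605890-0.088846i
d^2_{0,0}: k∈[0..2] ⇒ +0.021281 -0.498394 +0.729522 = +0.252408;  D = +0.252408+0.000000i
d^2_{1,0}: k∈[0..1] ⇒ -0.126132 +0.738502 = +0.612369;  D = +0.605890-0.088846i
d^2_{2,0}: single k=0 term ⇒ +0.305203;  D = +0.292354-0.087624i
Y_2^{m'}(θ=1.3351,φ=2.1598) and Σ D·Y over m':
  (+0.2924+0.0876i)·(-0.1398+0.3374i)  (-0.6059-0.0888i)·(-0.0975-0.1459i)  (+0.2524+0.0000i)·(-0.2638+0.0000i)  (+0.6059-0.0888i)·(+0.0975-0.1459i)  (+0.2924-0.0876i)·(-0.1398-0.3374i)
Y_2^0(R⁻¹ n̂) = -0.115279+0.000000i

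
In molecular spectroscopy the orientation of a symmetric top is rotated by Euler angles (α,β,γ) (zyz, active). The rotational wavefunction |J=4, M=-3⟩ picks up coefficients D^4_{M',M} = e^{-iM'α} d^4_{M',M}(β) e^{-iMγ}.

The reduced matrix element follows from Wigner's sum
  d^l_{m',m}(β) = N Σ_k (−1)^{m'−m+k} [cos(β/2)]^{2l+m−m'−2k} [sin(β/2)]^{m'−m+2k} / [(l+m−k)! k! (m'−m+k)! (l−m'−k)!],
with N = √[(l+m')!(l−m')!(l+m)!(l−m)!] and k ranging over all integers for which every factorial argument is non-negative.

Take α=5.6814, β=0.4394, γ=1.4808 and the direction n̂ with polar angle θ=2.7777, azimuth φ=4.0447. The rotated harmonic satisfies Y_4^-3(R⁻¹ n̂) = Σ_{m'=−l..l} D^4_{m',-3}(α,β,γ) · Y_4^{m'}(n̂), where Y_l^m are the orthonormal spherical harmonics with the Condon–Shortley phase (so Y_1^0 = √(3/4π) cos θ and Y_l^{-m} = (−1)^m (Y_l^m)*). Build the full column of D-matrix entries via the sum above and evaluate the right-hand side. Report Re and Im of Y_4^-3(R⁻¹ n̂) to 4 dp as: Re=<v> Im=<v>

Need the full column D^4_{m',-3} for m'=−4..4 at α=5.6814, β=0.4394, γ=1.4808.
cos(β/2)=0.975963, sin(β/2)=0.217937
d^4_{-4,-3}: single k=1 term ⇒ +0.519887;  D = -0.232879+0.464811i
d^4_{-3,-3}: k∈[0..1] ⇒ +0.823126 -0.287316 = +0.535811;  D = -0.469045+0.259017i
d^4_{-2,-3}: k∈[0..1] ⇒ -0.687745 +0.102883 = -0.584862;  D = +0.582100+0.056781i
d^4_{-1,-3}: k∈[0..1] ⇒ +0.325785 -0.027075 = +0.298710;  D = -0.228654-0.192211i
d^4_{0,-3}: k∈[0..1] ⇒ -0.108448 +0.005408 = -0.103040;  D = +0.027483+0.099308i
d^4_{1,-3}: k∈[0..1] ⇒ +0.027075 -0.000810 = +0.026265;  D = +0.008556-0.024833i
d^4_{2,-3}: k∈[0..1] ⇒ -0.005130 +0.000085 = -0.005045;  D = -0.004055+0.003002i
d^4_{3,-3}: k∈[0..1] ⇒ +0.000714 -0.000005 = +0.000709;  D = +0.000709-0.000025i
d^4_{4,-3}: single k=0 term ⇒ -0.000064;  D = -0.000054-0.000035i
Y_4^{m'}(θ=2.7777,φ=4.0447) and Σ D·Y over m':
  (-0.2329+0.4648i)·(-0.0063+0.0032i)  (-0.4690+0.2590i)·(-0.0479-0.0221i)  (+0.5821+0.0568i)·(-0.0505-0.2107i)  (-0.2287-0.1922i)·(+0.3033-0.3847i)  (+0.0275+0.0993i)·(+0.3697+0.0000i)  (+0.0086-0.0248i)·(-0.3033-0.3847i)  (-0.0041+0.0030i)·(-0.0505+0.2107i)  (+0.0007-0.0000i)·(+0.0479-0.0221i)  (-0.0001-0.0000i)·(-0.0063-0.0032i)
Y_4^-3(R⁻¹ n̂) = -0.134974-0.061664i

Re=-0.1350 Im=-0.0617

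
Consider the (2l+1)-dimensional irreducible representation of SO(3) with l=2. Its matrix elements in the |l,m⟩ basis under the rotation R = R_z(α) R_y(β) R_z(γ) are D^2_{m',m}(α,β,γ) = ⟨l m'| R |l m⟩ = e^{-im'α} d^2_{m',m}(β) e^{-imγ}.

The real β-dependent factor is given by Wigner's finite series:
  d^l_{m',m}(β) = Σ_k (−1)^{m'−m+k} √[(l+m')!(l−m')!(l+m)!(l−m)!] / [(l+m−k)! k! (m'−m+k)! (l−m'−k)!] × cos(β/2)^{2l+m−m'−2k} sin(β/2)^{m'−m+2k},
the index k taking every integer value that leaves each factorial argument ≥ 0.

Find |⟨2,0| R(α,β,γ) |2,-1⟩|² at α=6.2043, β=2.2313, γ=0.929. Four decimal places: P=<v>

P=0.3521

D^2_{0,-1}(6.2043,2.2313,0.929) = e^{-i·0·6.2043}·d^2_{0,-1}(2.2313)·e^{-i·-1·0.929}. Compute d first:
Half-angle: c=0.439594, s=0.898197. N=√(2·2·1·6)=4.898979
k: max(0,(-1)−(0))=0 … min(2+(-1),2−(0))=1
  k=0: (−1)^1·4.8990/(2)·0.4396^3·0.8982^1 = -0.186897
  k=1: (−1)^2·4.8990/(2)·0.4396^1·0.8982^3 = +0.780264
d^2_{0,-1}(2.2313) = -0.186897 +0.780264 = +0.593367
|D^2_{0,-1}|² = |d^2_{0,-1}(β)|² = (+0.593367)² = 0.352085 (the z-rotation phases have unit modulus)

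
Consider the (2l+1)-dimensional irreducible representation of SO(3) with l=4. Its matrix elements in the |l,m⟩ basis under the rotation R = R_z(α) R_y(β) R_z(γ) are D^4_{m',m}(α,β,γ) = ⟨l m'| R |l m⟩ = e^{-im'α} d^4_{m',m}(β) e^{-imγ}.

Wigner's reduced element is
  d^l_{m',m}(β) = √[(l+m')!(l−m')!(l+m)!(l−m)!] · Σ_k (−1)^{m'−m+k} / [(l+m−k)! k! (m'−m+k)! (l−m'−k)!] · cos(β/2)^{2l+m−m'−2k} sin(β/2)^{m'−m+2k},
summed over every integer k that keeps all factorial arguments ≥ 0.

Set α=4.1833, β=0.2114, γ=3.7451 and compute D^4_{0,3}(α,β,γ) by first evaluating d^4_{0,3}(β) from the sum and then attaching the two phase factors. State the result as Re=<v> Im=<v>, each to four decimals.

Split into d^4_{0,3}(β=0.2114) × two z-phases.
Half-angle: c=0.994419, s=0.105503. N=√(24·24·5040·1)=1703.830978
k∈{3,4} keeps every argument non-negative
  k=3: (−1)^0·1703.8310/(144)·0.9944^5·0.1055^3 = +0.013512
  k=4: (−1)^1·1703.8310/(144)·0.9944^3·0.1055^5 = -0.000152
d^4_{0,3}(0.2114) = +0.013512 -0.000152 = +0.013360
D = (+1.000000+0.000000i)·(+0.013360)·(+0.237436+0.971403i) = +0.003172+0.012978i

Re=0.0032 Im=0.0130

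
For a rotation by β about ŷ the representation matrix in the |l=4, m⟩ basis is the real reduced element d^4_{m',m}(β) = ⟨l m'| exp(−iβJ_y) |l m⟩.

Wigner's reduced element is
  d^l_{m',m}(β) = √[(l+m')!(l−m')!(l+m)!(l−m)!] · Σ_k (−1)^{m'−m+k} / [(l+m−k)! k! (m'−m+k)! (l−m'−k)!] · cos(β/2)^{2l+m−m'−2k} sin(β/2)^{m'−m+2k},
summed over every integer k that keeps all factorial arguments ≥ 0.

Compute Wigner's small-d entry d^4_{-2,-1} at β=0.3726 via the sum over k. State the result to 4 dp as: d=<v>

d^4_{-2,-1}(β=0.3726) via Wigner's sum:
With c≡cos(β/2)=0.982696 and s≡sin(β/2)=0.185224, N=[2·720·6·120]^{1/2}=1018.233765
The bounds max(0,m−m')=1 and min(l+m,l−m')=3 give 3 terms
  k=1: (−1)^0·1018.2338/(240)·0.9827^7·0.1852^1 = +0.695455
  k=2: (−1)^1·1018.2338/(48)·0.9827^5·0.1852^3 = -0.123537
  k=3: (−1)^2·1018.2338/(72)·0.9827^3·0.1852^5 = +0.002926
d^4_{-2,-1}(0.3726) = +0.695455 -0.123537 +0.002926 = +0.574844

d=0.5748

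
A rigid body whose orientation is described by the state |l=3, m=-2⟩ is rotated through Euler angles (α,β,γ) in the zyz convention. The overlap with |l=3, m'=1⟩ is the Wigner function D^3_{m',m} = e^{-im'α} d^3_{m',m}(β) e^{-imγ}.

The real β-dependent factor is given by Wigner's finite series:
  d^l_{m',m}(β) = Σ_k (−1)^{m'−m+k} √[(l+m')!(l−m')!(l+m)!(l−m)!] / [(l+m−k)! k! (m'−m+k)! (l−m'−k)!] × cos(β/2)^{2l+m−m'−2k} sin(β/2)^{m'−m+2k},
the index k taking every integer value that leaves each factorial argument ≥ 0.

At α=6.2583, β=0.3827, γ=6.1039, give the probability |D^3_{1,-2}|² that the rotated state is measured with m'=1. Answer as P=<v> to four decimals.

First d^3_{1,-2}(β=0.3827), then the phase factors e^{-i(1)α} and e^{-i(-2)γ}:
c=cos(0.3827/2)=0.981748, s=sin(0.3827/2)=0.190184; N=√[24·2·1·120]=75.894664
k∈{0,1} keeps every argument non-negative
  k=0: (−1)^3·75.8947/(12)·0.9817^3·0.1902^3 = -0.041168
  k=1: (−1)^4·75.8947/(24)·0.9817^1·0.1902^5 = +0.000772
d^3_{1,-2}(0.3827) = -0.041168 +0.000772 = -0.040395
|D^3_{1,-2}|² = |d^3_{1,-2}(β)|² = (-0.040395)² = 0.001632 (the z-rotation phases have unit modulus)

P=0.0016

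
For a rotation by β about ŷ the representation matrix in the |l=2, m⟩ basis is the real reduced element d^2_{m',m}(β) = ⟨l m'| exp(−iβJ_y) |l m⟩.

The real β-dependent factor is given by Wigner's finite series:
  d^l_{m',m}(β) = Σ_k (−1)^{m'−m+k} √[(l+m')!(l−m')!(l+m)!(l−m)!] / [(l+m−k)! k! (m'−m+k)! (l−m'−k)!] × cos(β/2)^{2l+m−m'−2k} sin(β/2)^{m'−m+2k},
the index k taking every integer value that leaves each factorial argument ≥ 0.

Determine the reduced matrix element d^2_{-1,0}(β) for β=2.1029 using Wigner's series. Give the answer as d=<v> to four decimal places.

d=-0.5355

d^2_{-1,0}(β=2.1029) via Wigner's sum:
With c≡cos(β/2)=0.496313 and s≡sin(β/2)=0.868144, N=[1·6·2·2]^{1/2}=4.898979
k∈{1,2} keeps every argument non-negative
  k=1: (−1)^0·4.8990/(2)·0.4963^3·0.8681^1 = +0.259976
  k=2: (−1)^1·4.8990/(2)·0.4963^1·0.8681^3 = -0.795437
d^2_{-1,0}(2.1029) = +0.259976 -0.795437 = -0.535461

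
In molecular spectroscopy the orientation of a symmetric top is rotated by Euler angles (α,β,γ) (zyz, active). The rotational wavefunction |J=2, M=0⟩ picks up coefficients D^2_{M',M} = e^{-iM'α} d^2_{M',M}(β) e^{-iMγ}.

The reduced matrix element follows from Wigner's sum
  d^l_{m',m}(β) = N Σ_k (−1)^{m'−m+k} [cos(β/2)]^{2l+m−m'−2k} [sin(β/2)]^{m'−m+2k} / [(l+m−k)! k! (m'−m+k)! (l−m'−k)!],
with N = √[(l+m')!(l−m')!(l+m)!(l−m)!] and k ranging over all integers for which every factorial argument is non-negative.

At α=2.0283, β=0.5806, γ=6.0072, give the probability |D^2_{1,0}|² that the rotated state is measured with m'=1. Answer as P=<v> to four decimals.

P=0.3155

Split into d^2_{1,0}(β=0.5806) × two z-phases.
c=cos(0.5806/2)=0.958158, s=sin(0.5806/2)=0.286240; N=√[6·1·2·2]=4.898979
k: max(0,(0)−(1))=0 … min(2+(0),2−(1))=1
  k=0: (−1)^1·4.8990/(2)·0.9582^3·0.2862^1 = -0.616761
  k=1: (−1)^2·4.8990/(2)·0.9582^1·0.2862^3 = +0.055043
d^2_{1,0}(0.5806) = -0.616761 +0.055043 = -0.561718
|D^2_{1,0}|² = |d^2_{1,0}(β)|² = (-0.561718)² = 0.315527 (the z-rotation phases have unit modulus)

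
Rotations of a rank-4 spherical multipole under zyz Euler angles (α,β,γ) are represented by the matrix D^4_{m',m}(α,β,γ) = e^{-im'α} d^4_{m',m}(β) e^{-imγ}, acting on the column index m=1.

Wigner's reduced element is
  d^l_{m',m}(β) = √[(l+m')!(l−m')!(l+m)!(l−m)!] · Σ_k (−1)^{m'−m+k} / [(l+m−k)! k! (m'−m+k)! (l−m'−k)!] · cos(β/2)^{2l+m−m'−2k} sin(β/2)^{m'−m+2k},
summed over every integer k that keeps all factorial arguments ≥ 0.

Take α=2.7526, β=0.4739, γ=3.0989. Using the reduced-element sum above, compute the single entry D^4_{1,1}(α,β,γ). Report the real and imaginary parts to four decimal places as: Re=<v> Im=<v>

Re=0.1631 Im=0.0751

Split into d^4_{1,1}(β=0.4739) × two z-phases.
Half-angle: c=0.972058, s=0.234739. N=√(120·6·120·6)=720.000000
k∈{0,1,2,3} keeps every argument non-negative
  k=0: (−1)^0·720.0000/(720)·0.9721^8·0.2347^0 = +0.797148
  k=1: (−1)^1·720.0000/(48)·0.9721^6·0.2347^2 = -0.697294
  k=2: (−1)^2·720.0000/(24)·0.9721^4·0.2347^4 = +0.081326
  k=3: (−1)^3·720.0000/(72)·0.9721^2·0.2347^6 = -0.001581
d^4_{1,1}(0.4739) = +0.797148 -0.697294 +0.081326 -0.001581 = +0.179600
Attach z-rotation phases: D = e^{-i(1)(2.7526)}·(+0.179600)·e^{-i(1)(3.0989)} = +0.163124+0.075145i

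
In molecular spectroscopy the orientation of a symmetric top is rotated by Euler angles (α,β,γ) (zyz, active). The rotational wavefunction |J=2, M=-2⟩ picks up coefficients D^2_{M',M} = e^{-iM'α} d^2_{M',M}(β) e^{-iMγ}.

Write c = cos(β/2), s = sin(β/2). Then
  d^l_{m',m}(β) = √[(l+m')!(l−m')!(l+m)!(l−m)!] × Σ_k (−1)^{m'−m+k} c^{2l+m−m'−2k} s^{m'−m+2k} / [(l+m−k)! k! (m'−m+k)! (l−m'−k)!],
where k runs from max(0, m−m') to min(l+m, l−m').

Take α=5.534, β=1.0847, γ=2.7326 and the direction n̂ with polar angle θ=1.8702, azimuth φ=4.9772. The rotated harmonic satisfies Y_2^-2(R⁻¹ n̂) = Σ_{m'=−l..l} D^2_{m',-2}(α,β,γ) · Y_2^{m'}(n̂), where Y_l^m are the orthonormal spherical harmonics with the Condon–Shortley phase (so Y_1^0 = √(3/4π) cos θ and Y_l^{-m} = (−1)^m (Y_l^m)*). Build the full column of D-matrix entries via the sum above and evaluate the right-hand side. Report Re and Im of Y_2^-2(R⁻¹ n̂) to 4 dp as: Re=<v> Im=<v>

Need the full column D^2_{m',-2} for m'=−2..2 at α=5.534, β=1.0847, γ=2.7326.
cos(β/2)=0.856498, sin(β/2)=0.516150
d^2_{-2,-2}: single k=0 term ⇒ +0.538153;  D = -0.365074-0.395385i
d^2_{-1,-2}: single k=0 term ⇒ -0.648612;  D = -0.002352+0.648608i
d^2_{0,-2}: single k=0 term ⇒ +0.478719;  D = +0.327297-0.349355i
d^2_{1,-2}: single k=0 term ⇒ -0.235551;  D = -0.234994+0.016193i
d^2_{2,-2}: single k=0 term ⇒ +0.070975;  D = +0.055171+0.044650i
Y_2^{m'}(θ=1.8702,φ=4.9772) and Σ D·Y over m':
  (-0.3651-0.3954i)·(-0.3044+0.1782i)  (-0.0024+0.6486i)·(-0.0570-0.2101i)  (+0.3273-0.3494i)·(-0.2331+0.0000i)  (-0.2350+0.0162i)·(+0.0570-0.2101i)  (+0.0552+0.0446i)·(-0.3044-0.1782i)
Y_2^-2(R⁻¹ n̂) = +0.222878+0.127136i

Re=0.2229 Im=0.1271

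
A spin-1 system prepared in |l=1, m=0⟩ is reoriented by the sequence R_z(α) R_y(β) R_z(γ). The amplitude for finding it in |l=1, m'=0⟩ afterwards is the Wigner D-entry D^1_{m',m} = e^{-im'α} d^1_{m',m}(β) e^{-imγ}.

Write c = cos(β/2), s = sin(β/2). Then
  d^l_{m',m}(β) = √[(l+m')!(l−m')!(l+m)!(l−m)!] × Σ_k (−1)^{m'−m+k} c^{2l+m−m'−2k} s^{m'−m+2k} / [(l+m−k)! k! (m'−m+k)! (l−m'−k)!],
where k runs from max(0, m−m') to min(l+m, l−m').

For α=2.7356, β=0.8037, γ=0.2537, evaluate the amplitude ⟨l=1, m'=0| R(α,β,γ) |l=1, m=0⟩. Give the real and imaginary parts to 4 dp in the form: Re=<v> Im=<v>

Re=0.6940 Im=0.0000

First d^1_{0,0}(β=0.8037), then the phase factors e^{-i(0)α} and e^{-i(0)γ}:
c=cos(0.8037/2)=0.920339, s=sin(0.8037/2)=0.391122; N=√[1·1·1·1]=1.000000
The bounds max(0,m−m')=0 and min(l+m,l−m')=1 give 2 terms
  k=0: (−1)^0·1.0000/(1)·0.9203^2·0.3911^0 = +0.847024
  k=1: (−1)^1·1.0000/(1)·0.9203^0·0.3911^2 = -0.152976
d^1_{0,0}(0.8037) = +0.847024 -0.152976 = +0.694048
Attach z-rotation phases: D = e^{-i(0)(2.7356)}·(+0.694048)·e^{-i(0)(0.2537)} = +0.694048+0.000000i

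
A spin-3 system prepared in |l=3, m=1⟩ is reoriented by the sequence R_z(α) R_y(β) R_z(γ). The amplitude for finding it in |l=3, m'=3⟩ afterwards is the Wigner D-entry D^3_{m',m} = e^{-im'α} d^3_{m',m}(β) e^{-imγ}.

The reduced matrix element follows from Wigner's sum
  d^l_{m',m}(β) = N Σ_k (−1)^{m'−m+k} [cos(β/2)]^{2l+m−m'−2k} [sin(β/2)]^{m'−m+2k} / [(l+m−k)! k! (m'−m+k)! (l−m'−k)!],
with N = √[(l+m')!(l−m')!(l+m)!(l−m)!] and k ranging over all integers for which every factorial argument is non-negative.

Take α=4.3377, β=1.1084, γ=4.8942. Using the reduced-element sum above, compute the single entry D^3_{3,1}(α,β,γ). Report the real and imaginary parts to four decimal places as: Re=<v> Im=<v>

Split into d^3_{3,1}(β=1.1084) × two z-phases.
c=cos(1.1084/2)=0.850322, s=sin(1.1084/2)=0.526263; N=√[720·1·24·2]=185.903201
k∈{0} keeps every argument non-negative
  k=0: (−1)^2·185.9032/(48)·0.8503^4·0.5263^2 = +0.560770
d^3_{3,1}(1.1084) = +0.560770
D = (+0.901865-0.432018i)·(+0.560770)·(+0.180811+0.983518i) = +0.329713+0.453599i

Re=0.3297 Im=0.4536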